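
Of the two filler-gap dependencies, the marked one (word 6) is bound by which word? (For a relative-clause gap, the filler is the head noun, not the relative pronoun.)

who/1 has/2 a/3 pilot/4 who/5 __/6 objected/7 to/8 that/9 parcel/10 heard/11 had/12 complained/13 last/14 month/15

The marked gap is inside the relative clause, the subject of "objected".
Its filler is the head noun "pilot" (via "who"), at word 4.
(The other dependency links word 1 to a gap after word 11.)

4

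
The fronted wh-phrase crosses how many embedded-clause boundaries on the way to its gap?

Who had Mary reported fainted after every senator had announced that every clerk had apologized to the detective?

"who" is extracted from the subject of "fainted".
Boundaries crossed, outermost first: [Ø] — 1 in total.

1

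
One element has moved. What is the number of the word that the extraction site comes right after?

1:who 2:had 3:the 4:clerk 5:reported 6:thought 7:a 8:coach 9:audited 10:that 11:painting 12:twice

The displaced element is "who" (word 1).
It is linked across 1 clause boundary (Ø).
It functions as the subject of "thought", so the gap sits immediately after word 5 ("reported").
Base order: The clerk had reported that who thought a coach audited that painting twice.

5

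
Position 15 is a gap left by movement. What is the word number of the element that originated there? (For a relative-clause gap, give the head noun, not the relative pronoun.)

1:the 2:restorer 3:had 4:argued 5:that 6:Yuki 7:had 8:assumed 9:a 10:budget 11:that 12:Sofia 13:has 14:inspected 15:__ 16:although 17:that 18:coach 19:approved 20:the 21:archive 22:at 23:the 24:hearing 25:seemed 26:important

The gap at 15 is the object of "inspected", inside a relative clause.
The relative pronoun is "that" (word 11); it is bound by the head noun immediately before it.
Its filler is the head noun "budget", at word 10.

10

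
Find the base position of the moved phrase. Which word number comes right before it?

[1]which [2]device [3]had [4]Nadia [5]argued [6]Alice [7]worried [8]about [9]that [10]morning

8

The displaced element is "which device" (word 2).
It is linked across 1 clause boundary (Ø).
It functions as the object of the preposition "about" of "worried", so the gap sits immediately after word 8 ("about").
Base order: Nadia had argued Alice worried about which device that morning.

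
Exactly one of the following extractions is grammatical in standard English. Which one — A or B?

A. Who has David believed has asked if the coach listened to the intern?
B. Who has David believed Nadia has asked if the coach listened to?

A

In B, the wh-phrase is extracted from inside a wh-island (introduced by "if"), which blocks movement.
In A, the extraction path crosses only that-complement boundaries, which are transparent.
So A is grammatical.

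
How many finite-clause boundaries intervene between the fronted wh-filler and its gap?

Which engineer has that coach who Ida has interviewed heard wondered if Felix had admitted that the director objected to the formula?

"which engineer" is extracted from the subject of "wondered".
Boundaries crossed, outermost first: [Ø] — 1 in total.

1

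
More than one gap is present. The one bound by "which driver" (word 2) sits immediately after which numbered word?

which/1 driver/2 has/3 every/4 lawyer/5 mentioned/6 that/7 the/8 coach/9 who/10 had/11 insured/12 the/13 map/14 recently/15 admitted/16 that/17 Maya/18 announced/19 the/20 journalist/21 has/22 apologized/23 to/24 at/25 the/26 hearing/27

The displaced element is "which driver" (word 2).
It is linked across 3 clause boundaries (that → that → Ø).
It functions as the object of the preposition "to" of "apologized", so the gap sits immediately after word 24 ("to").
Base order: Every lawyer has mentioned that the coach who had insured the map recently admitted that Maya announced the journalist has apologized to which driver at the hearing.

24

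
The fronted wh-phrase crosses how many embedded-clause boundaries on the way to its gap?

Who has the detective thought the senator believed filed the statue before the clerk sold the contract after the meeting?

"who" is extracted from the subject of "filed".
Boundaries crossed, outermost first: [Ø], [Ø] — 2 in total.

2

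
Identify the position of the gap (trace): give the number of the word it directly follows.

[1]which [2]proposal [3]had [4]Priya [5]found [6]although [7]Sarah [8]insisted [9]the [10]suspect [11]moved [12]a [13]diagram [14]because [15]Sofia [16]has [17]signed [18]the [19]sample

5

The displaced element is "which proposal" (word 2).
It functions as the direct object of "found", so the gap sits immediately after word 5 ("found").
Base order: Priya had found which proposal although Sarah insisted the suspect moved a diagram because Sofia has signed the sample.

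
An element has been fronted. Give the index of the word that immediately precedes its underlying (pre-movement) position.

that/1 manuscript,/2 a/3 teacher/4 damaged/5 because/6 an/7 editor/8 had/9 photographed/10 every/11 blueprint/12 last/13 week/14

5

The displaced element is "that manuscript" (word 2).
It functions as the direct object of "damaged", so the gap sits immediately after word 5 ("damaged").
Base order: A teacher damaged that manuscript because an editor had photographed every blueprint last week.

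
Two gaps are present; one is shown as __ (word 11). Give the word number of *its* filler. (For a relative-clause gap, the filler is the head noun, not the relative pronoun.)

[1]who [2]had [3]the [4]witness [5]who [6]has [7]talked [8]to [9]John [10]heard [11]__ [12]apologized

1

The marked gap is the subject of "apologized".
Its filler is the fronted wh-phrase "who", at word 1.
(The other dependency links word 4 to a gap after word 5.)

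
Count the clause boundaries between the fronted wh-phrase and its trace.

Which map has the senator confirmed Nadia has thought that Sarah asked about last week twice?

2

"which map" is extracted from the PP object of "asked".
Boundaries crossed, outermost first: [Ø], [that] — 2 in total.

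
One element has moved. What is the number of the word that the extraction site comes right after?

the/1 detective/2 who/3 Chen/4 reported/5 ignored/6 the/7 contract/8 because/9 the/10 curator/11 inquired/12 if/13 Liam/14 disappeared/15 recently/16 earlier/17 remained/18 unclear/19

5

The displaced element is "the detective" (word 2).
It is linked across 1 clause boundary (Ø).
It functions as the subject of "ignored", so the gap sits immediately after word 5 ("reported").
Base order: Chen reported that the detective ignored the contract because the curator inquired if Liam disappeared recently earlier.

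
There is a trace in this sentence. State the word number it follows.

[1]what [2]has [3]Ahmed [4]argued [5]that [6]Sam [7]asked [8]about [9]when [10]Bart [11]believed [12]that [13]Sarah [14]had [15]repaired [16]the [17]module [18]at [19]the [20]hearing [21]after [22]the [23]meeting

8

The displaced element is "what" (word 1).
It is linked across 1 clause boundary (that).
It functions as the object of the preposition "about" of "asked", so the gap sits immediately after word 8 ("about").
Base order: Ahmed has argued that Sam asked about what when Bart believed that Sarah had repaired the module at the hearing after the meeting.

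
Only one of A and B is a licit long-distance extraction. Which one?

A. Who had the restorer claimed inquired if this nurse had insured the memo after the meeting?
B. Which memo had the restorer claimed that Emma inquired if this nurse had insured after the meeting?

A

In B, the wh-phrase is extracted from inside a wh-island (introduced by "if"), which blocks movement.
In A, the extraction path crosses only that-complement boundaries, which are transparent.
So A is grammatical.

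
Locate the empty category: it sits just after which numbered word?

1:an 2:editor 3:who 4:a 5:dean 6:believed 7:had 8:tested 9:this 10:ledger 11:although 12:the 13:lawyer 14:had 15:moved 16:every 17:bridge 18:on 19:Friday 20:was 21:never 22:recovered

6

The displaced element is "an editor" (word 2).
It is linked across 1 clause boundary (Ø).
It functions as the subject of "tested", so the gap sits immediately after word 6 ("believed").
Base order: A dean believed that an editor had tested this ledger although the lawyer had moved every bridge on Friday.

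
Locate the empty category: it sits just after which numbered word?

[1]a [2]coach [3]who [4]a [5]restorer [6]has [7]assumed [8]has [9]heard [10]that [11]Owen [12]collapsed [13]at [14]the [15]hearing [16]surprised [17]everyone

7

The displaced element is "a coach" (word 2).
It is linked across 1 clause boundary (Ø).
It functions as the subject of "heard", so the gap sits immediately after word 7 ("assumed").
Base order: A restorer has assumed that a coach has heard that Owen collapsed at the hearing.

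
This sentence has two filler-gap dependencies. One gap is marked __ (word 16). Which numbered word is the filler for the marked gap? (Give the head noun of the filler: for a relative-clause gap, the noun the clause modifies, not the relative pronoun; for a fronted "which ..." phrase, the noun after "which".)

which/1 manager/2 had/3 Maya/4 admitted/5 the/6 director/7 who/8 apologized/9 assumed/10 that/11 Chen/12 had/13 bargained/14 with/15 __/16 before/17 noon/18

The marked gap is the object of the preposition "with" of "bargained".
Its filler is the fronted wh-phrase "which manager", at word 2.
(The other dependency links word 7 to a gap after word 8.)

2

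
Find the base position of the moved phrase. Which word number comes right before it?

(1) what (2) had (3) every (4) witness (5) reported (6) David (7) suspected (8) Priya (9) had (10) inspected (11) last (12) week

The displaced element is "what" (word 1).
It is linked across 2 clause boundaries (Ø → Ø).
It functions as the direct object of "inspected", so the gap sits immediately after word 10 ("inspected").
Base order: Every witness had reported David suspected Priya had inspected what last week.

10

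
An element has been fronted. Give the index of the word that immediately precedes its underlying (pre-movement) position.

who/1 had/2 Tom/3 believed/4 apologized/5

4

The displaced element is "who" (word 1).
It is linked across 1 clause boundary (Ø).
It functions as the subject of "apologized", so the gap sits immediately after word 4 ("believed").
Base order: Tom had believed that who apologized.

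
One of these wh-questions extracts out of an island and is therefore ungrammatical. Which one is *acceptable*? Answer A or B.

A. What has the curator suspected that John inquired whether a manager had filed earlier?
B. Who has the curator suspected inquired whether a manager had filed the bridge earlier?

In A, the wh-phrase is extracted from inside a wh-island (introduced by "whether"), which blocks movement.
In B, the extraction path crosses only that-complement boundaries, which are transparent.
So B is grammatical.

B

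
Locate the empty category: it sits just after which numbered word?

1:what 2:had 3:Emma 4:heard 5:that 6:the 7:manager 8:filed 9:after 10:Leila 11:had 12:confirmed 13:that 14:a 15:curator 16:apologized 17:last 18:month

The displaced element is "what" (word 1).
It is linked across 1 clause boundary (that).
It functions as the direct object of "filed", so the gap sits immediately after word 8 ("filed").
Base order: Emma had heard that the manager filed what after Leila had confirmed that a curator apologized last month.

8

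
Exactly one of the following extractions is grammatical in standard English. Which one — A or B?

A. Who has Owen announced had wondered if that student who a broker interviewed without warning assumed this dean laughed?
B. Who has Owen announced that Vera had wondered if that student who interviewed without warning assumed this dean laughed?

In B, the wh-phrase is extracted from inside a wh-island (introduced by "if"), which blocks movement.
In A, the extraction path crosses only that-complement boundaries, which are transparent.
So A is grammatical.

A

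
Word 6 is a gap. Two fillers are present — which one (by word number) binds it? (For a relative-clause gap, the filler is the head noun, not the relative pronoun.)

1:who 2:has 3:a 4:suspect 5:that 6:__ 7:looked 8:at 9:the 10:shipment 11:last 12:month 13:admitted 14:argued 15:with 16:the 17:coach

4

The marked gap is inside the relative clause, the subject of "looked".
Its filler is the head noun "suspect" (via "that"), at word 4.
(The other dependency links word 1 to a gap after word 13.)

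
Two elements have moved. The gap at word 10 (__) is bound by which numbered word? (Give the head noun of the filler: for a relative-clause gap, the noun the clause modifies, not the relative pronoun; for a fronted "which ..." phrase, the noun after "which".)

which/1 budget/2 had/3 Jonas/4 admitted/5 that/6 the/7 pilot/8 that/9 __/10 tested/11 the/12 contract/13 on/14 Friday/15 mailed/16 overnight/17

The marked gap is inside the relative clause, the subject of "tested".
Its filler is the head noun "pilot" (via "that"), at word 8.
(The other dependency links word 2 to a gap after word 16.)

8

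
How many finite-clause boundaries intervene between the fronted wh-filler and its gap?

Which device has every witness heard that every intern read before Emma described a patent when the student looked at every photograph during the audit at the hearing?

1

"which device" is extracted from the object of "read".
Boundaries crossed, outermost first: [that] — 1 in total.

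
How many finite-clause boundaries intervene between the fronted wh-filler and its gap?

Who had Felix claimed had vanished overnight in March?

"who" is extracted from the subject of "vanished".
Boundaries crossed, outermost first: [Ø] — 1 in total.

1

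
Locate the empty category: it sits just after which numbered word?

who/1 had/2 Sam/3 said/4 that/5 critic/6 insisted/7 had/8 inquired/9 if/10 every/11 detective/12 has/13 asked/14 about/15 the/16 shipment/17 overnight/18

7

The displaced element is "who" (word 1).
It is linked across 2 clause boundaries (Ø → Ø).
It functions as the subject of "inquired", so the gap sits immediately after word 7 ("insisted").
Base order: Sam had said that critic insisted who had inquired if every detective has asked about the shipment overnight.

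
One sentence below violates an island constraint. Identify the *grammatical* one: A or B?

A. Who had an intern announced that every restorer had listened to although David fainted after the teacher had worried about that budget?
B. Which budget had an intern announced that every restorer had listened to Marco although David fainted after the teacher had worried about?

A

In B, the wh-phrase is extracted from inside an adjunct island (introduced by "although"), which blocks movement.
In A, the extraction path crosses only that-complement boundaries, which are transparent.
So A is grammatical.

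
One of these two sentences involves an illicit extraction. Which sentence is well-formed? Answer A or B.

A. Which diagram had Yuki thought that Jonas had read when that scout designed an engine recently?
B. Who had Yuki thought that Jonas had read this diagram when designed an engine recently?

In B, the wh-phrase is extracted from inside an adjunct island (introduced by "when"), which blocks movement.
In A, the extraction path crosses only that-complement boundaries, which are transparent.
So A is grammatical.

A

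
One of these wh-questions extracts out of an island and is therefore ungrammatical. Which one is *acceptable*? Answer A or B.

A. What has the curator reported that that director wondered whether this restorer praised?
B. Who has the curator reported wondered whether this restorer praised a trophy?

In A, the wh-phrase is extracted from inside a wh-island (introduced by "whether"), which blocks movement.
In B, the extraction path crosses only that-complement boundaries, which are transparent.
So B is grammatical.

B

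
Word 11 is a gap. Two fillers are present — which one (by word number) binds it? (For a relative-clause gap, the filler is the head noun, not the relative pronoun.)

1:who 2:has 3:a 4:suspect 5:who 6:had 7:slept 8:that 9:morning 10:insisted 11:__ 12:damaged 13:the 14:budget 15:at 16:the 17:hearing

The marked gap is the subject of "damaged".
Its filler is the fronted wh-phrase "who", at word 1.
(The other dependency links word 4 to a gap after word 5.)

1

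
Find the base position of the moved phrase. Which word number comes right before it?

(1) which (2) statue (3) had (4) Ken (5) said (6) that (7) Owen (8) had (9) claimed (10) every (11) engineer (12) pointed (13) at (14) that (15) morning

13

The displaced element is "which statue" (word 2).
It is linked across 2 clause boundaries (that → Ø).
It functions as the object of the preposition "at" of "pointed", so the gap sits immediately after word 13 ("at").
Base order: Ken had said that Owen had claimed every engineer pointed at which statue that morning.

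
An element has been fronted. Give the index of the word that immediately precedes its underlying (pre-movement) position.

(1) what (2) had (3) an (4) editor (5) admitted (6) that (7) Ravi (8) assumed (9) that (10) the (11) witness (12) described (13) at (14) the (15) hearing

The displaced element is "what" (word 1).
It is linked across 2 clause boundaries (that → that).
It functions as the direct object of "described", so the gap sits immediately after word 12 ("described").
Base order: An editor had admitted that Ravi assumed that the witness described what at the hearing.

12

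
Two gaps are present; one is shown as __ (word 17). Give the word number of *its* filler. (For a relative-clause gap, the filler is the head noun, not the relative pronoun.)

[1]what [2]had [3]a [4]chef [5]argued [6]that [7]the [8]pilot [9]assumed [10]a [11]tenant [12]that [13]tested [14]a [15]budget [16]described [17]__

The marked gap is the direct object of "described".
Its filler is the fronted wh-phrase "what", at word 1.
(The other dependency links word 11 to a gap after word 12.)

1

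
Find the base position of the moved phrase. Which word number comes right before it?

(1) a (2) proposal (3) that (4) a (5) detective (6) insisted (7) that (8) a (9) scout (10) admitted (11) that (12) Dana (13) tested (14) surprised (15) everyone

13

The displaced element is "a proposal" (word 2).
It is linked across 2 clause boundaries (that → that).
It functions as the direct object of "tested", so the gap sits immediately after word 13 ("tested").
Base order: A detective insisted that a scout admitted that Dana tested a proposal.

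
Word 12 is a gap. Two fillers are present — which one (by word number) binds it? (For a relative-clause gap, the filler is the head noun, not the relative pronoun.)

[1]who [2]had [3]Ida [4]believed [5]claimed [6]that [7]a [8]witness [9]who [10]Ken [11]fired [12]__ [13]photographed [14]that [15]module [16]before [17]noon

8

The marked gap is inside the relative clause, the direct object of "fired".
Its filler is the head noun "witness" (via "who"), at word 8.
(The other dependency links word 1 to a gap after word 4.)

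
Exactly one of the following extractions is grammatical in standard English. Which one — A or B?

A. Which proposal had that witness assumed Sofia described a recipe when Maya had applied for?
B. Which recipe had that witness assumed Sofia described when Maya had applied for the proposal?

B

In A, the wh-phrase is extracted from inside an adjunct island (introduced by "when"), which blocks movement.
In B, the extraction path crosses only that-complement boundaries, which are transparent.
So B is grammatical.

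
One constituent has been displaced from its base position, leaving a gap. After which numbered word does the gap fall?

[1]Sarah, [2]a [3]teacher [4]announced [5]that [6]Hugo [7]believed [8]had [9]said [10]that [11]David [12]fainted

The displaced element is "Sarah" (word 1).
It is linked across 2 clause boundaries (that → Ø).
It functions as the subject of "said", so the gap sits immediately after word 7 ("believed").
Base order: A teacher announced that Hugo believed that Sarah had said that David fainted.

7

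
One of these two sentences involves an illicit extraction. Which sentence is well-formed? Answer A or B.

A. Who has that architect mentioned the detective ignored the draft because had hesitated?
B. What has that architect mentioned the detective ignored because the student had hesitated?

In A, the wh-phrase is extracted from inside an adjunct island (introduced by "because"), which blocks movement.
In B, the extraction path crosses only that-complement boundaries, which are transparent.
So B is grammatical.

B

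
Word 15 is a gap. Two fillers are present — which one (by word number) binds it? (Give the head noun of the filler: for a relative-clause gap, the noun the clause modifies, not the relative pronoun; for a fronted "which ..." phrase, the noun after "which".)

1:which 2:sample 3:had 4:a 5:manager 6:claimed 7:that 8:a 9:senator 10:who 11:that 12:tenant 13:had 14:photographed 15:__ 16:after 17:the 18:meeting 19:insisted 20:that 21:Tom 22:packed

The marked gap is inside the relative clause, the direct object of "photographed".
Its filler is the head noun "senator" (via "who"), at word 9.
(The other dependency links word 2 to a gap after word 22.)

9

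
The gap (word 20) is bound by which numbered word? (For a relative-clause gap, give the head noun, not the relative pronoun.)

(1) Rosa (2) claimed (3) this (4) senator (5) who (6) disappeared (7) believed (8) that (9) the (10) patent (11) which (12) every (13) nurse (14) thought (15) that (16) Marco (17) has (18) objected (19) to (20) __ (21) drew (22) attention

The gap at 20 is the prepositional object of "objected", inside a relative clause.
The relative pronoun is "which" (word 11); it is bound by the head noun immediately before it.
Its filler is the head noun "patent", at word 10.

10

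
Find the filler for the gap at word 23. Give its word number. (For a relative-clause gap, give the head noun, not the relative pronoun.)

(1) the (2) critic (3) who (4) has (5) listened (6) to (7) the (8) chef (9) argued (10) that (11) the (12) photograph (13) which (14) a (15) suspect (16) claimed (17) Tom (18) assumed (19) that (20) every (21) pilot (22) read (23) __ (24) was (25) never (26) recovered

12

The gap at 23 is the object of "read", inside a relative clause.
The relative pronoun is "which" (word 13); it is bound by the head noun immediately before it.
Its filler is the head noun "photograph", at word 12.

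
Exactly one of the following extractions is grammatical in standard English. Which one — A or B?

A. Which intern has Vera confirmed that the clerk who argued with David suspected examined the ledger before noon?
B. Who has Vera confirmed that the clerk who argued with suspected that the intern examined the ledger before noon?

In B, the wh-phrase is extracted from inside a complex-NP island (relative clause) (introduced by "who"), which blocks movement.
In A, the extraction path crosses only that-complement boundaries, which are transparent.
So A is grammatical.

A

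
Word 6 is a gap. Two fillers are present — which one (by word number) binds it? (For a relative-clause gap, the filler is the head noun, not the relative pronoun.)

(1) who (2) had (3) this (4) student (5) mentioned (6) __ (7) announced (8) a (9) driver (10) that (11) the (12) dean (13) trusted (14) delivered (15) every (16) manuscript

1

The marked gap is the subject of "announced".
Its filler is the fronted wh-phrase "who", at word 1.
(The other dependency links word 9 to a gap after word 13.)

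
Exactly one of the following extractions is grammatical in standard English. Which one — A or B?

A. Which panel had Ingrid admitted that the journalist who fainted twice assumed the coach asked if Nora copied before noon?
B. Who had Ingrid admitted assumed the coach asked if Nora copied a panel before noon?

B

In A, the wh-phrase is extracted from inside a wh-island (introduced by "if"), which blocks movement.
In B, the extraction path crosses only that-complement boundaries, which are transparent.
So B is grammatical.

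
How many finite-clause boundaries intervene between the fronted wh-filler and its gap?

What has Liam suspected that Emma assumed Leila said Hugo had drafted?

3

"what" is extracted from the object of "drafted".
Boundaries crossed, outermost first: [that], [Ø], [Ø] — 3 in total.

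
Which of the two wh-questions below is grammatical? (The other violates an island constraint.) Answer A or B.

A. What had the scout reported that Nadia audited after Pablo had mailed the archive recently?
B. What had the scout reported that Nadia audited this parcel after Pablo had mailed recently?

In B, the wh-phrase is extracted from inside an adjunct island (introduced by "after"), which blocks movement.
In A, the extraction path crosses only that-complement boundaries, which are transparent.
So A is grammatical.

A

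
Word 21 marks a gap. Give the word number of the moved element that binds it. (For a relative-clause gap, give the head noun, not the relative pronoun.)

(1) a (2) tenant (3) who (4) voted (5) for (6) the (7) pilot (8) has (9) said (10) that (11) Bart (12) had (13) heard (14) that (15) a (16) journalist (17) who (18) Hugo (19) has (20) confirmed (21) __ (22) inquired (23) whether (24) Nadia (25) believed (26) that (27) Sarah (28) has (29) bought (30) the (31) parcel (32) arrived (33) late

The gap at 21 is the subject of "inquired", inside a relative clause.
The relative pronoun is "who" (word 17); it is bound by the head noun immediately before it.
Its filler is the head noun "journalist", at word 16.

16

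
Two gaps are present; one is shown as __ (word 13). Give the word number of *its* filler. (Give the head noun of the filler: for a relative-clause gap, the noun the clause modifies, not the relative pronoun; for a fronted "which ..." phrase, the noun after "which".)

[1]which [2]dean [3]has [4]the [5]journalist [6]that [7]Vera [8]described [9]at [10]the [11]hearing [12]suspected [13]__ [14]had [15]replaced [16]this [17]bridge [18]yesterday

2

The marked gap is the subject of "replaced".
Its filler is the fronted wh-phrase "which dean", at word 2.
(The other dependency links word 5 to a gap after word 8.)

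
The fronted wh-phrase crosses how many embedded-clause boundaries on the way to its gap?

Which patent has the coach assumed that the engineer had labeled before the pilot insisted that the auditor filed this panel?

"which patent" is extracted from the object of "labeled".
Boundaries crossed, outermost first: [that] — 1 in total.

1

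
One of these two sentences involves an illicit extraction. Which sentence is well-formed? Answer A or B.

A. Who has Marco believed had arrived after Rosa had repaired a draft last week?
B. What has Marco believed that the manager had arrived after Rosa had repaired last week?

A

In B, the wh-phrase is extracted from inside an adjunct island (introduced by "after"), which blocks movement.
In A, the extraction path crosses only that-complement boundaries, which are transparent.
So A is grammatical.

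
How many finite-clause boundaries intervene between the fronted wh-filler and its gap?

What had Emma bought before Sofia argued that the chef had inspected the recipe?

"what" originates inside the matrix clause — no clause boundary is crossed.

0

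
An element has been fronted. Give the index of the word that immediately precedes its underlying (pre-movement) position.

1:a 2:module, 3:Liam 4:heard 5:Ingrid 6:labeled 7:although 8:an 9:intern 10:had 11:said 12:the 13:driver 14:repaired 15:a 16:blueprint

The displaced element is "a module" (word 2).
It is linked across 1 clause boundary (Ø).
It functions as the direct object of "labeled", so the gap sits immediately after word 6 ("labeled").
Base order: Liam heard Ingrid labeled a module although an intern had said the driver repaired a blueprint.

6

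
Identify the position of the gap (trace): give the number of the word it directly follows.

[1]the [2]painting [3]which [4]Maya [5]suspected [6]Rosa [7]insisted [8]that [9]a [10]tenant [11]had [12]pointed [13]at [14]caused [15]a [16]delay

The displaced element is "the painting" (word 2).
It is linked across 2 clause boundaries (Ø → that).
It functions as the object of the preposition "at" of "pointed", so the gap sits immediately after word 13 ("at").
Base order: Maya suspected Rosa insisted that a tenant had pointed at the painting.

13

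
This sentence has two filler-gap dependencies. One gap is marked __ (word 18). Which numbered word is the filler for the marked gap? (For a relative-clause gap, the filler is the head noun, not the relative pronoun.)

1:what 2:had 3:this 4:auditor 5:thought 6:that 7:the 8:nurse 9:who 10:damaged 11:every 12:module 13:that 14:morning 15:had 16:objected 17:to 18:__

The marked gap is the object of the preposition "to" of "objected".
Its filler is the fronted wh-phrase "what", at word 1.
(The other dependency links word 8 to a gap after word 9.)

1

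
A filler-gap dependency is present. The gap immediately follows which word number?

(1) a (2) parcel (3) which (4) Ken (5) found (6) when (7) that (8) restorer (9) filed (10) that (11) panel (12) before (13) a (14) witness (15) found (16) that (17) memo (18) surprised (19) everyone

5

The displaced element is "a parcel" (word 2).
It functions as the direct object of "found", so the gap sits immediately after word 5 ("found").
Base order: Ken found a parcel when that restorer filed that panel before a witness found that memo.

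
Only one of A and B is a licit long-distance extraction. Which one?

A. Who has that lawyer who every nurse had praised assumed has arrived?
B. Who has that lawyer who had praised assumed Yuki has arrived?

In B, the wh-phrase is extracted from inside a complex-NP island (relative clause) (introduced by "who"), which blocks movement.
In A, the extraction path crosses only that-complement boundaries, which are transparent.
So A is grammatical.

A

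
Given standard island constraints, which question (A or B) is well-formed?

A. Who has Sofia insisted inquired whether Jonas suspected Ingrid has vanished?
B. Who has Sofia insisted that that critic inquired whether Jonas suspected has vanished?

A

In B, the wh-phrase is extracted from inside a wh-island (introduced by "whether"), which blocks movement.
In A, the extraction path crosses only that-complement boundaries, which are transparent.
So A is grammatical.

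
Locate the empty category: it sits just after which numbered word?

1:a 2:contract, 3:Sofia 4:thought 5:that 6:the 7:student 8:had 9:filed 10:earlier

9

The displaced element is "a contract" (word 2).
It is linked across 1 clause boundary (that).
It functions as the direct object of "filed", so the gap sits immediately after word 9 ("filed").
Base order: Sofia thought that the student had filed a contract earlier.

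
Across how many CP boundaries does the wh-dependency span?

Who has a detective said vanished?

1

"who" is extracted from the subject of "vanished".
Boundaries crossed, outermost first: [Ø] — 1 in total.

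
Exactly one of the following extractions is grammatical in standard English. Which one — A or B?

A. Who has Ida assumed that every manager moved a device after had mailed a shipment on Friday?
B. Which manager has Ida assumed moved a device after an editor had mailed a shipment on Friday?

B

In A, the wh-phrase is extracted from inside an adjunct island (introduced by "after"), which blocks movement.
In B, the extraction path crosses only that-complement boundaries, which are transparent.
So B is grammatical.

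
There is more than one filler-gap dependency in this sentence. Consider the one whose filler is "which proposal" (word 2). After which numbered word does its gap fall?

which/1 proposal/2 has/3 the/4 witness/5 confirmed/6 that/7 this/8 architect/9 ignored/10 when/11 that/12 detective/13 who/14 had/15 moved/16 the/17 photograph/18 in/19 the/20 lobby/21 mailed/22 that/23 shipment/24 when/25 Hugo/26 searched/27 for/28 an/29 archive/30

10

The displaced element is "which proposal" (word 2).
It is linked across 1 clause boundary (that).
It functions as the direct object of "ignored", so the gap sits immediately after word 10 ("ignored").
Base order: The witness has confirmed that this architect ignored which proposal when that detective who had moved the photograph in the lobby mailed that shipment when Hugo searched for an archive.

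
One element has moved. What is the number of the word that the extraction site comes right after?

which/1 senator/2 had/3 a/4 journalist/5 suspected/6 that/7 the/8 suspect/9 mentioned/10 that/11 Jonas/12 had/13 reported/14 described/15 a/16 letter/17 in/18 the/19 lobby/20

14

The displaced element is "which senator" (word 2).
It is linked across 3 clause boundaries (that → that → Ø).
It functions as the subject of "described", so the gap sits immediately after word 14 ("reported").
Base order: A journalist had suspected that the suspect mentioned that Jonas had reported which senator described a letter in the lobby.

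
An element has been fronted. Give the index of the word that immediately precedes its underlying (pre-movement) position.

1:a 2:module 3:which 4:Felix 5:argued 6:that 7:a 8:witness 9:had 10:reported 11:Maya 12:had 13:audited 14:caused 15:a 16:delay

13

The displaced element is "a module" (word 2).
It is linked across 2 clause boundaries (that → Ø).
It functions as the direct object of "audited", so the gap sits immediately after word 13 ("audited").
Base order: Felix argued that a witness had reported Maya had audited a module.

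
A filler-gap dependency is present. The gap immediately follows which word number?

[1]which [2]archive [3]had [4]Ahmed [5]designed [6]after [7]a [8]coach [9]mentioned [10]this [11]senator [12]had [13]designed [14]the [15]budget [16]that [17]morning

The displaced element is "which archive" (word 2).
It functions as the direct object of "designed", so the gap sits immediately after word 5 ("designed").
Base order: Ahmed had designed which archive after a coach mentioned this senator had designed the budget that morning.

5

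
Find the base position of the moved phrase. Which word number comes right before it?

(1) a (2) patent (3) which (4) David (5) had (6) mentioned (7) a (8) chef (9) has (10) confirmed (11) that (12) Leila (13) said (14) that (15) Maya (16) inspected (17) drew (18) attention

The displaced element is "a patent" (word 2).
It is linked across 3 clause boundaries (Ø → that → that).
It functions as the direct object of "inspected", so the gap sits immediately after word 16 ("inspected").
Base order: David had mentioned a chef has confirmed that Leila said that Maya inspected a patent.

16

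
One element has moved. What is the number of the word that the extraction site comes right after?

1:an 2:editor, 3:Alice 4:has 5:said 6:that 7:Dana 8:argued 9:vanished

The displaced element is "an editor" (word 2).
It is linked across 2 clause boundaries (that → Ø).
It functions as the subject of "vanished", so the gap sits immediately after word 8 ("argued").
Base order: Alice has said that Dana argued that an editor vanished.

8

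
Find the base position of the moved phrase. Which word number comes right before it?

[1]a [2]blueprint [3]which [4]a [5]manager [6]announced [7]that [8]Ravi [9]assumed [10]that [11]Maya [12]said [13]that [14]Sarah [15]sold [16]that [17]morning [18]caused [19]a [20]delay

The displaced element is "a blueprint" (word 2).
It is linked across 3 clause boundaries (that → that → that).
It functions as the direct object of "sold", so the gap sits immediately after word 15 ("sold").
Base order: A manager announced that Ravi assumed that Maya said that Sarah sold a blueprint that morning.

15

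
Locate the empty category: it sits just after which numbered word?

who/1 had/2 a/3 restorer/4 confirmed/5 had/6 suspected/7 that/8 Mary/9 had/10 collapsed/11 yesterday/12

The displaced element is "who" (word 1).
It is linked across 1 clause boundary (Ø).
It functions as the subject of "suspected", so the gap sits immediately after word 5 ("confirmed").
Base order: A restorer had confirmed who had suspected that Mary had collapsed yesterday.

5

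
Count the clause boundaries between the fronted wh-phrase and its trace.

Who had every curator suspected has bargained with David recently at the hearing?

"who" is extracted from the subject of "bargained".
Boundaries crossed, outermost first: [Ø] — 1 in total.

1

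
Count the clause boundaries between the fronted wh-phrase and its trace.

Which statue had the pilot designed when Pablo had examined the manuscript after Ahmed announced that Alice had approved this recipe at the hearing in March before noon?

0

"which statue" originates inside the matrix clause — no clause boundary is crossed.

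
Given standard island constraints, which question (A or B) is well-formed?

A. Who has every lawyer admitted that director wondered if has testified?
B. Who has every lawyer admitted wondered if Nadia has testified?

B

In A, the wh-phrase is extracted from inside a wh-island (introduced by "if"), which blocks movement.
In B, the extraction path crosses only that-complement boundaries, which are transparent.
So B is grammatical.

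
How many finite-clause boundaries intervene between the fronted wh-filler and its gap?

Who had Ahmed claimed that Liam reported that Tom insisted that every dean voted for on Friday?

3

"who" is extracted from the PP object of "voted".
Boundaries crossed, outermost first: [that], [that], [that] — 3 in total.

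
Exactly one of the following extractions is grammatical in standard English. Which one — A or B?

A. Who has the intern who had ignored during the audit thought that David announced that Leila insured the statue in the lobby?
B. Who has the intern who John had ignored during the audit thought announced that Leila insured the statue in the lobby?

In A, the wh-phrase is extracted from inside a complex-NP island (relative clause) (introduced by "who"), which blocks movement.
In B, the extraction path crosses only that-complement boundaries, which are transparent.
So B is grammatical.

B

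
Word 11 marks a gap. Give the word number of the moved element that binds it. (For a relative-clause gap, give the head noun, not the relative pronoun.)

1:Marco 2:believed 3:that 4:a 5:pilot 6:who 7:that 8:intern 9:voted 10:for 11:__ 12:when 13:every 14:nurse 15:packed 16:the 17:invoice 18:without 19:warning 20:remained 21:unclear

5

The gap at 11 is the prepositional object of "voted", inside a relative clause.
The relative pronoun is "who" (word 6); it is bound by the head noun immediately before it.
Its filler is the head noun "pilot", at word 5.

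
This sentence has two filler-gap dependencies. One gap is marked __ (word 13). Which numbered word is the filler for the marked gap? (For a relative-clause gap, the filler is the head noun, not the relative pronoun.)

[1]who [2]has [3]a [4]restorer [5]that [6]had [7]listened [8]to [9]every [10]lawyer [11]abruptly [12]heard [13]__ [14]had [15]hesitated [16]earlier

The marked gap is the subject of "hesitated".
Its filler is the fronted wh-phrase "who", at word 1.
(The other dependency links word 4 to a gap after word 5.)

1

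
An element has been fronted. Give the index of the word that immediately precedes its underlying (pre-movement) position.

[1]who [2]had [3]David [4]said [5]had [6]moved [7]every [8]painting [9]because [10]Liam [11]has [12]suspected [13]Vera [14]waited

The displaced element is "who" (word 1).
It is linked across 1 clause boundary (Ø).
It functions as the subject of "moved", so the gap sits immediately after word 4 ("said").
Base order: David had said that who had moved every painting because Liam has suspected Vera waited.

4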